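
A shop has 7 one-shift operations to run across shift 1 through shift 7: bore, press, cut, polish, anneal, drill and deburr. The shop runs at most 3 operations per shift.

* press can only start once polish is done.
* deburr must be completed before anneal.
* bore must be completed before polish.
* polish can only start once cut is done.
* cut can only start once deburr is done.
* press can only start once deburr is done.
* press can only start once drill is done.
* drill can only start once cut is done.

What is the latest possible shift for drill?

Precedence pushes drill to at least shift 3; downstream work caps drill at shift 6.
drill at shift 6 is achievable: cut in shift 2; bore in shift 1; deburr in shift 1; polish in shift 3; press in shift 7; anneal in shift 2; drill in shift 6.

shift 6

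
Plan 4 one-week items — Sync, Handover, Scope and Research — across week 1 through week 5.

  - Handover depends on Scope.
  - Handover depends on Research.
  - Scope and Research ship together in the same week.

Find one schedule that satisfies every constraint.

Sync in week 1, Scope in week 1, Handover in week 2, Research in week 1

Checking: Scope(week 1) before Handover(week 2); Research(week 1) before Handover(week 2); Scope = Research = week 1.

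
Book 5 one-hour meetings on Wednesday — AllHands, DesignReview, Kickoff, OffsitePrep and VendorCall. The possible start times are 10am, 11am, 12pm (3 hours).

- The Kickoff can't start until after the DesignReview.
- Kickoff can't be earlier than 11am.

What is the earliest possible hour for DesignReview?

Downstream work caps DesignReview at 11am.
DesignReview at 10am is achievable: DesignReview in 10am, VendorCall in 10am, AllHands in 10am, Kickoff in 11am, OffsitePrep in 10am.

10am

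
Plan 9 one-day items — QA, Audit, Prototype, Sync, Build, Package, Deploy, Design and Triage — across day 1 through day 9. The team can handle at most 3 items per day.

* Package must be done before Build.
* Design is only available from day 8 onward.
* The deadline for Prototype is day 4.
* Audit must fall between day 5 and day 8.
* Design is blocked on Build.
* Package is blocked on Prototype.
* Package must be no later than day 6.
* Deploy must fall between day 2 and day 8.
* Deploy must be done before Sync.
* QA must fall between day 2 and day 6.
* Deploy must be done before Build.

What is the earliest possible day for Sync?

Precedence pushes Sync to at least day 3.
Sync at day 3 is achievable: Triage -> day 1, Package -> day 2, QA -> day 2, Deploy -> day 2, Audit -> day 5, Prototype -> day 1, Design -> day 8, Sync -> day 3, Build -> day 3.

day 3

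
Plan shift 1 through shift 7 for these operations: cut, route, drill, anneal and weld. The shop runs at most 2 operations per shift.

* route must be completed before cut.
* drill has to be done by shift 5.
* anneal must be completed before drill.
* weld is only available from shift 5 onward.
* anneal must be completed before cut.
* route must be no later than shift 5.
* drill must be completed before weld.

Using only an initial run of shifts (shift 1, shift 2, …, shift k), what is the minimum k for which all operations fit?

The precedence chain requires at least 3 distinct shifts.
With at most 2 per shift and 5 operations, at least 3 shifts are needed.
weld can't be placed before shift 5, so the schedule must run through at least shift 5.
5 works (last occupied shift: shift 5): for example route=shift 1, weld=shift 5, drill=shift 2, anneal=shift 1, cut=shift 2.

5 shifts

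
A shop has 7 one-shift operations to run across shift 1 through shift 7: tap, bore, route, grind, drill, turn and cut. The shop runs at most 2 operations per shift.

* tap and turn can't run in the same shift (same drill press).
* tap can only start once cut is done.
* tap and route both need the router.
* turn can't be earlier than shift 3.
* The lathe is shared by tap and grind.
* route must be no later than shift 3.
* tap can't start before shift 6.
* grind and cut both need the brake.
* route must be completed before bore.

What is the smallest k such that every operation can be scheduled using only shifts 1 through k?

The precedence chain requires at least 2 distinct shifts.
With at most 2 per shift and 7 operations, at least 4 shifts are needed.
tap can't be placed before shift 6, so the schedule must run through at least shift 6.
6 works (last occupied shift: shift 6): for example tap -> shift 6; cut -> shift 1; bore -> shift 2; drill -> shift 3; turn -> shift 3; route -> shift 1; grind -> shift 2.

6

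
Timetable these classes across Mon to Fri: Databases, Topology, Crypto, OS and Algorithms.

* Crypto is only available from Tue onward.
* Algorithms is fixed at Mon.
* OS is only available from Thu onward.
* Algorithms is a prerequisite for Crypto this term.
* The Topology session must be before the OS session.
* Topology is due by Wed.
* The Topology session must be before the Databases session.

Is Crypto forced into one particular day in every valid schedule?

No

Crypto can be Tue (e.g. Databases -> Tue, Algorithms -> Mon, Topology -> Mon, Crypto -> Tue, OS -> Thu) or Wed (e.g. Crypto in Wed; Algorithms in Mon; OS in Thu; Databases in Tue; Topology in Mon).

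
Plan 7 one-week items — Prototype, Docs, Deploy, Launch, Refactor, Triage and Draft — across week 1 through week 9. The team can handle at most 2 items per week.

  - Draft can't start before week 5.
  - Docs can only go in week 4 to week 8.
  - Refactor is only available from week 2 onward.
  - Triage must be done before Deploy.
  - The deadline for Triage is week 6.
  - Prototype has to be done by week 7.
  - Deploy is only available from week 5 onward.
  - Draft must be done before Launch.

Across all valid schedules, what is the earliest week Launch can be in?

week 6

Precedence pushes Launch to at least week 6.
Launch at week 6 is achievable: Triage in week 1; Prototype in week 1; Refactor in week 2; Deploy in week 5; Docs in week 4; Launch in week 6; Draft in week 5.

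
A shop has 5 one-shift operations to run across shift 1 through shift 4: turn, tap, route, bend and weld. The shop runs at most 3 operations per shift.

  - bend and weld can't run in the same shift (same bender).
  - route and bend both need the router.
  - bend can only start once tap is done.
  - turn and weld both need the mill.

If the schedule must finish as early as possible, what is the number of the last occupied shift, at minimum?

The precedence chain requires at least 2 distinct shifts.
With at most 3 per shift and 5 operations, at least 2 shifts are needed.
2 works (last occupied shift: shift 2): for example turn -> shift 2; bend -> shift 2; tap -> shift 1; route -> shift 1; weld -> shift 1.

2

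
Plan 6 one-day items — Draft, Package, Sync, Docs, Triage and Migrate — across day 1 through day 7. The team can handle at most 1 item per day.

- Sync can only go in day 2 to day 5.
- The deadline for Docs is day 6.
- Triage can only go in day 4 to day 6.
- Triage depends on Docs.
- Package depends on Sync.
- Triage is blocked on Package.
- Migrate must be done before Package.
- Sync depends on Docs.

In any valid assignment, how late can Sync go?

Sync is available from day 2; Sync's own window allows nothing later than day 5; downstream work caps Sync at day 4.
Sync at day 4 is achievable: Draft -> day 3, Docs -> day 1, Sync -> day 4, Package -> day 5, Triage -> day 6, Migrate -> day 2.

day 4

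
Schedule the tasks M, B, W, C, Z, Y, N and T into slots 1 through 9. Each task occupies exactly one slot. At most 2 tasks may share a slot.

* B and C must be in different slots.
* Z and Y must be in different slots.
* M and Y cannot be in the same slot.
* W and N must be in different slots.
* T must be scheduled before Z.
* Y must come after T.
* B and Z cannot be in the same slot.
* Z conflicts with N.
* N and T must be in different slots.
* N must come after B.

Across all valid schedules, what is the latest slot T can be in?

Downstream work caps T at 8.
T at 7 is achievable: T=7, N=2, Y=9, Z=8, B=1, C=2, M=1, W=3.
Nothing later works — the conflict and capacity constraints rule out every slot after 7.

7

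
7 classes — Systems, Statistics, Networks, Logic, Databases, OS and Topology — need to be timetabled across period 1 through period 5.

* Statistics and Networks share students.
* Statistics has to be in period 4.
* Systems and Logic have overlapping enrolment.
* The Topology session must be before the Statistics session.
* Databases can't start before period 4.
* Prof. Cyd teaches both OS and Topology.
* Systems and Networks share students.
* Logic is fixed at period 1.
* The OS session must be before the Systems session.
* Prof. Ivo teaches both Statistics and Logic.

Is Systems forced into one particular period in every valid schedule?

No

Systems can be period 2 (e.g. OS=period 1, Databases=period 4, Logic=period 1, Topology=period 2, Statistics=period 4, Networks=period 1, Systems=period 2) or period 3 (e.g. Databases -> period 4, Topology -> period 2, OS -> period 1, Systems -> period 3, Statistics -> period 4, Logic -> period 1, Networks -> period 1).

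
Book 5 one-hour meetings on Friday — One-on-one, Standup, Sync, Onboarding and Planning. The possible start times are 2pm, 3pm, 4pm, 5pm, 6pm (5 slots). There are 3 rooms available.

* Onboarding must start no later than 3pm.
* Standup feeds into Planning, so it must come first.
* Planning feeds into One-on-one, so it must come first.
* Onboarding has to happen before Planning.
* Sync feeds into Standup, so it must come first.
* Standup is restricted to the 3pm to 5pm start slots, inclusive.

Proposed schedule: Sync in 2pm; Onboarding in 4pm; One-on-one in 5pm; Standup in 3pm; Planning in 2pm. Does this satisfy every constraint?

No — it violates: Onboarding has to happen before Planning

Sync feeds into Standup, so it must come first — holds.
Onboarding must start no later than 3pm — violated.
There are 3 rooms available — holds.
Standup is restricted to the 3pm to 5pm start slots, inclusive — holds.
Standup feeds into Planning, so it must come first — violated.
Planning feeds into One-on-one, so it must come first — holds.
Onboarding has to happen before Planning — violated.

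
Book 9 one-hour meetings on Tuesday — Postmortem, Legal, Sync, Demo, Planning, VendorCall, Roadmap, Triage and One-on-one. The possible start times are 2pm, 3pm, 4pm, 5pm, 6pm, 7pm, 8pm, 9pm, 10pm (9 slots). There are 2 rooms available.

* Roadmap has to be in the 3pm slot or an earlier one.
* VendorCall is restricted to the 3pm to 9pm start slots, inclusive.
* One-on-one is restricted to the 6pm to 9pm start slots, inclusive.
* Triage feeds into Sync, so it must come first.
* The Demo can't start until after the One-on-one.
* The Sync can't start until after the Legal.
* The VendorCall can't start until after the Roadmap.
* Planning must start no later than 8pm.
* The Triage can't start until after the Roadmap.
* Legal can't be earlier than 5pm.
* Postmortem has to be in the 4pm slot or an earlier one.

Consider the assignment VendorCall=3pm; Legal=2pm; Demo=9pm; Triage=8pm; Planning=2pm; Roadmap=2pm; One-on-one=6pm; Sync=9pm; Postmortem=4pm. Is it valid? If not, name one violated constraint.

There are 2 rooms available — violated.
Triage feeds into Sync, so it must come first — holds.
Legal can't be earlier than 5pm — violated.
VendorCall is restricted to the 3pm to 9pm start slots, inclusive — holds.
Planning must start no later than 8pm — holds.
The Sync can't start until after the Legal — holds.
The Demo can't start until after the One-on-one — holds.
The Triage can't start until after the Roadmap — holds.
One-on-one is restricted to the 6pm to 9pm start slots, inclusive — holds.
Postmortem has to be in the 4pm slot or an earlier one — holds.
The VendorCall can't start until after the Roadmap — holds.
Roadmap has to be in the 3pm slot or an earlier one — holds.

No — it violates: Legal can't be earlier than 5pm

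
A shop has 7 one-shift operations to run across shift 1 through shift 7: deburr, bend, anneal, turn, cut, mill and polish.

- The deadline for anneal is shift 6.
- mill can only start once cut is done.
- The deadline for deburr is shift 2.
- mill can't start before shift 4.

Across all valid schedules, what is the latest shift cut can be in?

shift 6

Downstream work caps cut at shift 6.
cut at shift 6 is achievable: polish -> shift 1, cut -> shift 6, mill -> shift 7, anneal -> shift 1, turn -> shift 1, bend -> shift 1, deburr -> shift 1.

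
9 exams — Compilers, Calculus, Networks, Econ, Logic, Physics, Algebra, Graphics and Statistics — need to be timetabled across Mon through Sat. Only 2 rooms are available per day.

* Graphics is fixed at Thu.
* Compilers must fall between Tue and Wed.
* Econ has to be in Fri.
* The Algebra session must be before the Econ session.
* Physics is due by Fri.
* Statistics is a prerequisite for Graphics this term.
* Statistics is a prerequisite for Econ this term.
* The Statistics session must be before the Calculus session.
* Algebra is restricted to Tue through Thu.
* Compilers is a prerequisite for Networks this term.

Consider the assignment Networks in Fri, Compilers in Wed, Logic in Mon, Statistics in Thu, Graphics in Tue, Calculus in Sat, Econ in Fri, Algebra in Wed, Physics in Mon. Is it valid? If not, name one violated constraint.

Invalid. Statistics is a prerequisite for Graphics this term.

The Algebra session must be before the Econ session — holds.
Compilers is a prerequisite for Networks this term — holds.
Statistics is a prerequisite for Econ this term — holds.
Only 2 rooms are available per day — holds.
The Statistics session must be before the Calculus session — holds.
Statistics is a prerequisite for Graphics this term — violated.
Compilers must fall between Tue and Wed — holds.
Graphics is fixed at Thu — violated.
Algebra is restricted to Tue through Thu — holds.
Econ has to be in Fri — holds.
Physics is due by Fri — holds.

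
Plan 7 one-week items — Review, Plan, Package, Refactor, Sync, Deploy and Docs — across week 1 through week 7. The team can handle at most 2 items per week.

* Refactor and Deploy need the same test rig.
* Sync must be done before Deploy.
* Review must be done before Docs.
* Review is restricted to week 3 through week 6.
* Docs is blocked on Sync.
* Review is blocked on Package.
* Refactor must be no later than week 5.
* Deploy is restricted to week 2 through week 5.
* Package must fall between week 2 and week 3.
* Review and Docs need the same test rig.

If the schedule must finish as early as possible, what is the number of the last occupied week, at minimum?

4

The precedence chain requires at least 3 distinct weeks.
With at most 2 per week and 7 tasks, at least 4 weeks are needed.
Propagating the time windows through the other constraints, Docs can't land before week 4, so the schedule must run through at least week 4.
4 works (last occupied week: week 4): for example Plan in week 1, Deploy in week 2, Sync in week 1, Refactor in week 3, Review in week 3, Docs in week 4, Package in week 2.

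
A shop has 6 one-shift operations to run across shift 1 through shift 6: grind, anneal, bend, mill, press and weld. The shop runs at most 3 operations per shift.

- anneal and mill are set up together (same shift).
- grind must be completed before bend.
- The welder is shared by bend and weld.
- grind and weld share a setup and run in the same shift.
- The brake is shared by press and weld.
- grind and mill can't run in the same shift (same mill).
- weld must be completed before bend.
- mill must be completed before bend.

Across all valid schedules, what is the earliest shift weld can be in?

shift 1

Downstream work caps weld at shift 5.
weld at shift 1 is achievable: anneal -> shift 2, mill -> shift 2, bend -> shift 3, grind -> shift 1, press -> shift 2, weld -> shift 1.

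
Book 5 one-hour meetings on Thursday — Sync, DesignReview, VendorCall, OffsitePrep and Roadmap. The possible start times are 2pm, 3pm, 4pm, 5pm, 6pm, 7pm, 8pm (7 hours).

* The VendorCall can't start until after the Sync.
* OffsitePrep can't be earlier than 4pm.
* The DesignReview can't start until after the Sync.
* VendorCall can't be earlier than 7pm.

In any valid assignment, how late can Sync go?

Downstream work caps Sync at 7pm.
Sync at 7pm is achievable: DesignReview in 8pm, OffsitePrep in 4pm, Roadmap in 2pm, Sync in 7pm, VendorCall in 8pm.

7pm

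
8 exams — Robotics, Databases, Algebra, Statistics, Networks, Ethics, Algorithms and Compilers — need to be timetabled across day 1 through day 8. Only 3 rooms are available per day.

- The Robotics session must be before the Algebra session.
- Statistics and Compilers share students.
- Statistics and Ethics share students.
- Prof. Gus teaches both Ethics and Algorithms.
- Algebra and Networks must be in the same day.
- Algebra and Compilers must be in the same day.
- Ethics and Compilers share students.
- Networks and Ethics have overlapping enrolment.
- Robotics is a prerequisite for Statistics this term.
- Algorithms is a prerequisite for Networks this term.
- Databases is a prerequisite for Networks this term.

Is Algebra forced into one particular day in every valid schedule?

Algebra can be day 2 (e.g. Robotics in day 1, Ethics in day 4, Algorithms in day 1, Compilers in day 2, Algebra in day 2, Networks in day 2, Statistics in day 3, Databases in day 1) or day 3 (e.g. Databases=day 1, Algorithms=day 1, Robotics=day 1, Compilers=day 3, Networks=day 3, Statistics=day 2, Ethics=day 4, Algebra=day 3).

No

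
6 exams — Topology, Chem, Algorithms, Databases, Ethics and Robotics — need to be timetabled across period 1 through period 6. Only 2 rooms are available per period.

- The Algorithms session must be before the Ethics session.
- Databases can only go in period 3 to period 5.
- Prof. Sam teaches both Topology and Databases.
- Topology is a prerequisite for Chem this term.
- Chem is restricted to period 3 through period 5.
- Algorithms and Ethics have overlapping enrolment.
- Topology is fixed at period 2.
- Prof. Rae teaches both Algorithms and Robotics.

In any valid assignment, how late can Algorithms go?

period 5

Downstream work caps Algorithms at period 5.
Algorithms at period 5 is achievable: Chem -> period 3, Ethics -> period 6, Algorithms -> period 5, Topology -> period 2, Robotics -> period 1, Databases -> period 3.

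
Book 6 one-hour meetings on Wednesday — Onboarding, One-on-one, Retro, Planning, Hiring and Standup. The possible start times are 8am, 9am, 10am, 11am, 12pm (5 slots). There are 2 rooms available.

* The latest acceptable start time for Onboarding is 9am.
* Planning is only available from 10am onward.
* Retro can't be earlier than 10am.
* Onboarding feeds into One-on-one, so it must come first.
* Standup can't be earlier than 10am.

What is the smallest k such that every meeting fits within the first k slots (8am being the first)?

The precedence chain requires at least 2 distinct slots.
With at most 2 per slot and 6 meetings, at least 3 slots are needed.
Retro can't be placed before 10am — that is slot 3 counting from 8am — so the schedule must run through at least 3 slots.
Could 3 slots be enough, i.e. nothing placed later than 10am? No: Retro's window within 3 slots is {10am}; Planning's window within 3 slots is {10am}; Standup's window within 3 slots is {10am}; that puts Retro, Planning and Standup all in 10am — more than 2 per slot.
So 3 slots is not enough.
4 works (last occupied slot: 11am): for example Retro=10am, Hiring=8am, Planning=10am, Onboarding=8am, One-on-one=9am, Standup=11am.

4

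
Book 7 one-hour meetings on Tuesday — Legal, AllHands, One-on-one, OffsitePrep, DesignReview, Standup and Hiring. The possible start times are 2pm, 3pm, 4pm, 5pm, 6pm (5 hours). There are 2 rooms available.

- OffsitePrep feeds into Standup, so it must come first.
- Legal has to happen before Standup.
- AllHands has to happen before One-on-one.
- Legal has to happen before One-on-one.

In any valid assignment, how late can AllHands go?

5pm

Downstream work caps AllHands at 5pm.
AllHands at 5pm is achievable: OffsitePrep=2pm; Standup=3pm; Legal=2pm; AllHands=5pm; Hiring=4pm; One-on-one=6pm; DesignReview=3pm.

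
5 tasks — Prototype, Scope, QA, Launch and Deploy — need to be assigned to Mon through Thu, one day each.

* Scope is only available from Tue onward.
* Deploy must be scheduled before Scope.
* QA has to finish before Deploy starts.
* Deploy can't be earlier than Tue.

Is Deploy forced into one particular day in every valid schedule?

Deploy can be Tue (e.g. Launch -> Mon; QA -> Mon; Deploy -> Tue; Prototype -> Mon; Scope -> Wed) or Wed (e.g. QA in Mon; Launch in Mon; Prototype in Mon; Deploy in Wed; Scope in Thu).

No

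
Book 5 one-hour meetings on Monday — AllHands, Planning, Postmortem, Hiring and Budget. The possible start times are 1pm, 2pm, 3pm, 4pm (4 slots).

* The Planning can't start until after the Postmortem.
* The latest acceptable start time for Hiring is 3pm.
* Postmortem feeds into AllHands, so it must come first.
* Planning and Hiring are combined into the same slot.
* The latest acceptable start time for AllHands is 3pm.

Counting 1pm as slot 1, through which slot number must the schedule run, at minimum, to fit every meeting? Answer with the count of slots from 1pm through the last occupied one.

The precedence chain requires at least 2 distinct slots.
2 works (last occupied slot: 2pm): for example AllHands -> 2pm, Planning -> 2pm, Budget -> 1pm, Postmortem -> 1pm, Hiring -> 2pm.

2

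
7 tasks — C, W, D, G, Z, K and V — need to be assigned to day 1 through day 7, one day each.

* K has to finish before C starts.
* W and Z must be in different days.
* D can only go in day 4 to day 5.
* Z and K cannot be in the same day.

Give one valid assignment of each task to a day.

G=day 1, V=day 1, D=day 4, W=day 1, K=day 1, Z=day 2, C=day 2

Checking: K(day 1) before C(day 2); W(day 1) != Z(day 2); Z(day 2) != K(day 1); D=day 4 in [day 4,day 5].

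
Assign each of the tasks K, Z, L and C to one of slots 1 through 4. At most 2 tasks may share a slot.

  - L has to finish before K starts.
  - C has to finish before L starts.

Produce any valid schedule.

Z in 1; K in 3; L in 2; C in 1

Checking: C(1) before L(2); L(2) before K(3); max 2 per slot (cap 2).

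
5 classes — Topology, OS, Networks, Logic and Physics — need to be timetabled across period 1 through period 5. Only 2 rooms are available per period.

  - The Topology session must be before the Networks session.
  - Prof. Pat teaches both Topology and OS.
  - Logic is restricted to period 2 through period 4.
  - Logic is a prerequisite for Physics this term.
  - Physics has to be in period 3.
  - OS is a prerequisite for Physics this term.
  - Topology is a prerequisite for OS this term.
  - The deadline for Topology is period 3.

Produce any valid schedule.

Networks -> period 3, Physics -> period 3, OS -> period 2, Topology -> period 1, Logic -> period 2

Checking: Logic(period 2) before Physics(period 3); Topology(period 1) before OS(period 2); Topology(period 1) before Networks(period 3); OS(period 2) before Physics(period 3); Topology(period 1) != OS(period 2); Physics=period 3 in [period 3,period 3]; Logic=period 2 in [period 2,period 4]; Topology=period 1 in [period 1,period 3]; max 2 per period (cap 2).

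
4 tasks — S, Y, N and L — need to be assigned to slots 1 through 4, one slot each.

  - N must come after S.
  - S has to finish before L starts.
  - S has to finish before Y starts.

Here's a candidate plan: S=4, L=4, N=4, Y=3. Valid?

S has to finish before Y starts — violated.
S has to finish before L starts — violated.
N must come after S — violated.

No — it violates: S has to finish before Y starts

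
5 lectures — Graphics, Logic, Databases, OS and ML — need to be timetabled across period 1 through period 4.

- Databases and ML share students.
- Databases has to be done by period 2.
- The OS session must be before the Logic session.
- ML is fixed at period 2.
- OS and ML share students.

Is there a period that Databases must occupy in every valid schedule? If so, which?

period 1

Databases's window is period 1–period 2.
ML is fixed at period 2, and Databases can't share a period with ML.
So Databases must be period 1.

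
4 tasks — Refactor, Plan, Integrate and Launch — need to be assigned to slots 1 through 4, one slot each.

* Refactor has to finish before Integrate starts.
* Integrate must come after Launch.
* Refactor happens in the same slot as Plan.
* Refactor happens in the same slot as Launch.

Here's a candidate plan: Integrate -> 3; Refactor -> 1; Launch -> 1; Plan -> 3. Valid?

Refactor happens in the same slot as Plan — violated.
Refactor happens in the same slot as Launch — holds.
Integrate must come after Launch — holds.
Refactor has to finish before Integrate starts — holds.

No. Refactor happens in the same slot as Plan is not satisfied.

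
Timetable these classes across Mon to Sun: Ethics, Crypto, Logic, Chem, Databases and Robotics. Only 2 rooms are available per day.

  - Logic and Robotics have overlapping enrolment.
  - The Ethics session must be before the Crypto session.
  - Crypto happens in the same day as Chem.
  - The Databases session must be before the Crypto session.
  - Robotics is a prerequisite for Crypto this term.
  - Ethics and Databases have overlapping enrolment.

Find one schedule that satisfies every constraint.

Databases=Tue, Logic=Tue, Robotics=Mon, Ethics=Mon, Crypto=Wed, Chem=Wed

Checking: Robotics(Mon) before Crypto(Wed); Ethics(Mon) before Crypto(Wed); Databases(Tue) before Crypto(Wed); Ethics(Mon) != Databases(Tue); Logic(Tue) != Robotics(Mon); Crypto = Chem = Wed; max 2 per day (cap 2).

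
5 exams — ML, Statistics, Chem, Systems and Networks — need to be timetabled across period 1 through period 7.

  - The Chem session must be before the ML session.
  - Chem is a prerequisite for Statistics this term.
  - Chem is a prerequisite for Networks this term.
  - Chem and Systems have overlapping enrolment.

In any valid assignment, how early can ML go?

period 2

Precedence pushes ML to at least period 2.
ML at period 2 is achievable: Networks in period 2; Statistics in period 2; Chem in period 1; ML in period 2; Systems in period 2.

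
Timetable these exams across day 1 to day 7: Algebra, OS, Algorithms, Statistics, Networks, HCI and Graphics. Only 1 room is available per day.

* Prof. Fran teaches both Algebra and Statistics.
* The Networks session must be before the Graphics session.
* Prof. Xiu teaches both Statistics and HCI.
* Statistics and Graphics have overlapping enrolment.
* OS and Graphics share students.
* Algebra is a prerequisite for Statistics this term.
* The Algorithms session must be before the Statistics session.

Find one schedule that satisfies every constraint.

Algebra=day 1, Statistics=day 3, HCI=day 7, OS=day 6, Algorithms=day 2, Networks=day 4, Graphics=day 5

Checking: Networks(day 4) before Graphics(day 5); Algorithms(day 2) before Statistics(day 3); Algebra(day 1) before Statistics(day 3); Algebra(day 1) != Statistics(day 3); Statistics(day 3) != Graphics(day 5); OS(day 6) != Graphics(day 5); Statistics(day 3) != HCI(day 7); max 1 per day (cap 1).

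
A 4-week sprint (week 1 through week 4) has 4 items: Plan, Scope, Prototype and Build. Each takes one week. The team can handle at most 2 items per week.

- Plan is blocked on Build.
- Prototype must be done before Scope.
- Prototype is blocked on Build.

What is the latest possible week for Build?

Downstream work caps Build at week 2.
Build at week 2 is achievable: Scope=week 4, Build=week 2, Prototype=week 3, Plan=week 3.

week 2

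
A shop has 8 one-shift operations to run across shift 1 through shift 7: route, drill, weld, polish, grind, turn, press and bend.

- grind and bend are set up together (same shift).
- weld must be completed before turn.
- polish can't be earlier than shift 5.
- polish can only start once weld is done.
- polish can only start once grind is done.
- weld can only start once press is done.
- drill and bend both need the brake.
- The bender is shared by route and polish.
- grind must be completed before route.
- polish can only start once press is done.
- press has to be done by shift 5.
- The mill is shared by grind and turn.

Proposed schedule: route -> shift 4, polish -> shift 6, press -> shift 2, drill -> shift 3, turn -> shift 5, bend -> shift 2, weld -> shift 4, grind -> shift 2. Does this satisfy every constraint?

The bender is shared by route and polish — holds.
polish can't be earlier than shift 5 — holds.
weld must be completed before turn — holds.
weld can only start once press is done — holds.
polish can only start once grind is done — holds.
grind must be completed before route — holds.
The mill is shared by grind and turn — holds.
press has to be done by shift 5 — holds.
drill and bend both need the brake — holds.
polish can only start once press is done — holds.
polish can only start once weld is done — holds.
grind and bend are set up together (same shift) — holds.

Yes, all constraints hold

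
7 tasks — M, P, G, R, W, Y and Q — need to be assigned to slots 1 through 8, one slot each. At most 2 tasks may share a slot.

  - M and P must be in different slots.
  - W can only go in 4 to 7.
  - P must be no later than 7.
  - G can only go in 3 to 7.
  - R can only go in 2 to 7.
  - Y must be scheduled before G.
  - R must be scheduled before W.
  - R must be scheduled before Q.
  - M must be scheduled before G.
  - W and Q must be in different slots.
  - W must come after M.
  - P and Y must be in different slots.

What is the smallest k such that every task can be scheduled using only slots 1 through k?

The precedence chain requires at least 2 distinct slots.
With at most 2 per slot and 7 tasks, at least 4 slots are needed.
W can't be placed before 4, so the schedule must run through at least slot 4.
4 works (last occupied slot: 4): for example P in 2, W in 4, R in 2, Q in 3, Y in 1, M in 1, G in 3.

4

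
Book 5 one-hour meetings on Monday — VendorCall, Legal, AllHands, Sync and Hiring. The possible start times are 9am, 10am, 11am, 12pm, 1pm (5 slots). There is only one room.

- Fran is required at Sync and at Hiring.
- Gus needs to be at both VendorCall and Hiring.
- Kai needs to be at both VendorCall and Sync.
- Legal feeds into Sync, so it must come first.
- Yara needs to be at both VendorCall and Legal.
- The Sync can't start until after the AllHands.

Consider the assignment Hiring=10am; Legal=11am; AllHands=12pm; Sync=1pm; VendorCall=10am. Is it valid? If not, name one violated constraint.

Invalid. There is only one room.

The Sync can't start until after the AllHands — holds.
There is only one room — violated.
Gus needs to be at both VendorCall and Hiring — violated.
Legal feeds into Sync, so it must come first — holds.
Fran is required at Sync and at Hiring — holds.
Yara needs to be at both VendorCall and Legal — holds.
Kai needs to be at both VendorCall and Sync — holds.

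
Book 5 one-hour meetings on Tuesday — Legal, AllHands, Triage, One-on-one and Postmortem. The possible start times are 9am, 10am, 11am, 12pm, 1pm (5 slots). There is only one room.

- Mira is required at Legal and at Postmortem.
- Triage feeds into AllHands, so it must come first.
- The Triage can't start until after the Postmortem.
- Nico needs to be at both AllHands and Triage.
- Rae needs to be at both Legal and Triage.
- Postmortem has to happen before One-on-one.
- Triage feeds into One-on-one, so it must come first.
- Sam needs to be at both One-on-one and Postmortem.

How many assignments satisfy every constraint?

10

Splitting on Legal: it can be 9am (2), 10am (2), 11am (2), 12pm (2), 1pm (2). Listing each branch's schedules as (AllHands, Triage, One-on-one, Postmortem):
Legal=9am: (12pm,11am,1pm,10am) (1pm,11am,12pm,10am) — 2.
Legal=10am: (12pm,11am,1pm,9am) (1pm,11am,12pm,9am) — 2.
Legal=11am: (12pm,10am,1pm,9am) (1pm,10am,12pm,9am) — 2.
Legal=12pm: (11am,10am,1pm,9am) (1pm,10am,11am,9am) — 2.
Legal=1pm: (11am,10am,12pm,9am) (12pm,10am,11am,9am) — 2.
Summing: 2 + 2 + 2 + 2 + 2 = 10.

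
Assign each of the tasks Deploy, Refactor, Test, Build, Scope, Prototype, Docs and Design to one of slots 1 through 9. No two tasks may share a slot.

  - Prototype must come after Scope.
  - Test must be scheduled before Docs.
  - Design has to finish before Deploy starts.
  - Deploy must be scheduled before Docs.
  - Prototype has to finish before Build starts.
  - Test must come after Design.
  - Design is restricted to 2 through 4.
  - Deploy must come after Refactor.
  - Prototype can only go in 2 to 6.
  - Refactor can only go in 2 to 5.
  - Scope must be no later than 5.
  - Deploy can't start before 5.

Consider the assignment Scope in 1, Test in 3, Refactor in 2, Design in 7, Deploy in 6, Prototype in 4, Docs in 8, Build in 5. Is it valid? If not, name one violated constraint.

Prototype must come after Scope — holds.
Design has to finish before Deploy starts — violated.
Prototype can only go in 2 to 6 — holds.
Test must be scheduled before Docs — holds.
Test must come after Design — violated.
Design is restricted to 2 through 4 — violated.
Deploy must be scheduled before Docs — holds.
Refactor can only go in 2 to 5 — holds.
Deploy must come after Refactor — holds.
Prototype has to finish before Build starts — holds.
Deploy can't start before 5 — holds.
Scope must be no later than 5 — holds.
No two tasks may share a slot — holds.

No. Test must come after Design is not satisfied.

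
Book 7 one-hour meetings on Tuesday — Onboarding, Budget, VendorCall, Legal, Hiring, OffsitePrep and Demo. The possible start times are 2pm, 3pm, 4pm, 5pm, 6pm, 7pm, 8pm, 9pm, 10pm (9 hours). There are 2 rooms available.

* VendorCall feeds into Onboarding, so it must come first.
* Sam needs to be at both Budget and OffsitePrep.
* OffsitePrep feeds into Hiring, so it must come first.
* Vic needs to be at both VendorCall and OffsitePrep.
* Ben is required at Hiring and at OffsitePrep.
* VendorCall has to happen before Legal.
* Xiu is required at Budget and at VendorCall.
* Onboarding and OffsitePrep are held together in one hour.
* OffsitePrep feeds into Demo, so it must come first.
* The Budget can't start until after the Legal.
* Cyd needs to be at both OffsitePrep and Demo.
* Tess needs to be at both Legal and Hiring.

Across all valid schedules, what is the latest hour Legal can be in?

9pm

Precedence pushes Legal to at least 3pm; downstream work caps Legal at 9pm.
Legal at 9pm is achievable: Demo in 4pm, OffsitePrep in 3pm, Hiring in 4pm, Onboarding in 3pm, Budget in 10pm, Legal in 9pm, VendorCall in 2pm.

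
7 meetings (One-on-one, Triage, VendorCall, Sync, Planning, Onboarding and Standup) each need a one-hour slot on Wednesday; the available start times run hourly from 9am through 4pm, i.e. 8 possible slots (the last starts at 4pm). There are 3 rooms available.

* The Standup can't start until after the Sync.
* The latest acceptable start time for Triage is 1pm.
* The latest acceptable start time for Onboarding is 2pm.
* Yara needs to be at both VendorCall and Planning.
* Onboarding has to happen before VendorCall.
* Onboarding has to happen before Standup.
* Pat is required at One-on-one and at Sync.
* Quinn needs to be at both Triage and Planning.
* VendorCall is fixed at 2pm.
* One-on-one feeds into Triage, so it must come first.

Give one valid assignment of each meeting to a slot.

Onboarding=9am, Triage=10am, Planning=9am, Sync=10am, VendorCall=2pm, One-on-one=9am, Standup=11am

Checking: Onboarding(9am) before VendorCall(2pm); Onboarding(9am) before Standup(11am); Sync(10am) before Standup(11am); One-on-one(9am) before Triage(10am); Triage(10am) != Planning(9am); One-on-one(9am) != Sync(10am); VendorCall(2pm) != Planning(9am); VendorCall=2pm in [2pm,2pm]; Triage=10am in [9am,1pm]; Onboarding=9am in [9am,2pm]; max 3 per slot (cap 3).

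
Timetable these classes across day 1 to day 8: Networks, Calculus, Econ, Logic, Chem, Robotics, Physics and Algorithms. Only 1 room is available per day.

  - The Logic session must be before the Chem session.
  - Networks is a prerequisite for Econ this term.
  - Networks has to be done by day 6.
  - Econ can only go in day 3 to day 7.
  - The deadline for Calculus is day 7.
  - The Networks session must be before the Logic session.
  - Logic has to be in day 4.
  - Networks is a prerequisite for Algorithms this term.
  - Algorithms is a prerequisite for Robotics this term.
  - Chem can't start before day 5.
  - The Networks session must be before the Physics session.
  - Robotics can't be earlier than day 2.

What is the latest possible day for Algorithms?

day 7

Precedence pushes Algorithms to at least day 2; downstream work caps Algorithms at day 7.
Algorithms at day 7 is achievable: Calculus in day 2, Econ in day 3, Physics in day 6, Logic in day 4, Robotics in day 8, Chem in day 5, Algorithms in day 7, Networks in day 1.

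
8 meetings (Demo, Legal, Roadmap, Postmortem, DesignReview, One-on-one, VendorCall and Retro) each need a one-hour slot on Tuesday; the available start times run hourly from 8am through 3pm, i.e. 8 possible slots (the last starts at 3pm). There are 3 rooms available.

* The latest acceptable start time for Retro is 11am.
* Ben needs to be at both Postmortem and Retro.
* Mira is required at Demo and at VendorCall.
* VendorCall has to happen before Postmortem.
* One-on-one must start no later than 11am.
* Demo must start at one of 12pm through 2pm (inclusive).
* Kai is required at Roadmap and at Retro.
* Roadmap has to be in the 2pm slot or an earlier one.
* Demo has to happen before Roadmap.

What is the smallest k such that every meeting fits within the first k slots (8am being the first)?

The precedence chain requires at least 2 distinct slots.
With at most 3 per slot and 8 meetings, at least 3 slots are needed.
Propagating the time windows through the other constraints, Roadmap can't land before 1pm — that is slot 6 counting from 8am — so the schedule must run through at least 6 slots.
6 works (last occupied slot: 1pm): for example DesignReview in 9am; One-on-one in 8am; Legal in 9am; VendorCall in 8am; Roadmap in 1pm; Demo in 12pm; Postmortem in 9am; Retro in 8am.

6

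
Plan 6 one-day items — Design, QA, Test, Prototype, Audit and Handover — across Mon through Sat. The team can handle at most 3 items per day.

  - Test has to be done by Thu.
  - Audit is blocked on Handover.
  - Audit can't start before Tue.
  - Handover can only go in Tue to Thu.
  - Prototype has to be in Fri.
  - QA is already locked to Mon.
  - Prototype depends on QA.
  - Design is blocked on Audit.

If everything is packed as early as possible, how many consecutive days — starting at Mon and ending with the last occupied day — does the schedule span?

5

The precedence chain requires at least 3 distinct days.
With at most 3 per day and 6 tasks, at least 2 days are needed.
Prototype can't be placed before Fri — that is day 5 counting from Mon — so the schedule must run through at least 5 days.
5 works (last occupied day: Fri): for example Audit -> Wed; Test -> Mon; QA -> Mon; Prototype -> Fri; Design -> Thu; Handover -> Tue.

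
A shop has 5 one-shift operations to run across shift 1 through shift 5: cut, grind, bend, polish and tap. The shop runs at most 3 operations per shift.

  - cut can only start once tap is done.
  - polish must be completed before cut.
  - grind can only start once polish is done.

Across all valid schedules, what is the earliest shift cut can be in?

shift 2

Precedence pushes cut to at least shift 2.
cut at shift 2 is achievable: tap -> shift 1; polish -> shift 1; cut -> shift 2; bend -> shift 1; grind -> shift 2.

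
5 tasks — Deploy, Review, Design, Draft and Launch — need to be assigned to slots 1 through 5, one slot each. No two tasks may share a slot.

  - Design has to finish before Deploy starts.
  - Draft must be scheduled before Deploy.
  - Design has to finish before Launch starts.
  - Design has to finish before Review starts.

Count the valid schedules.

18

Splitting on Deploy: it can be 3 (4), 4 (6), 5 (8). Listing each branch's schedules as (Review, Design, Draft, Launch):
Deploy=3: (4,1,2,5) (4,2,1,5) (5,1,2,4) (5,2,1,4) — 4.
Deploy=4: (2,1,3,5) (3,1,2,5) (3,2,1,5) (5,1,2,3) (5,1,3,2) (5,2,1,3) — 6.
Deploy=5: (2,1,3,4) (2,1,4,3) (3,1,2,4) (3,1,4,2) (3,2,1,4) (4,1,2,3) (4,1,3,2) (4,2,1,3) — 8.
Summing: 4 + 6 + 8 = 18.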